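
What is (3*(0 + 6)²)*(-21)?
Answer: -2268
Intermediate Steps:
(3*(0 + 6)²)*(-21) = (3*6²)*(-21) = (3*36)*(-21) = 108*(-21) = -2268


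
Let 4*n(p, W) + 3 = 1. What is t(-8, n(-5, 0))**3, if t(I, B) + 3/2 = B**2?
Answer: -125/64 ≈ -1.9531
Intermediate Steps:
n(p, W) = -1/2 (n(p, W) = -3/4 + (1/4)*1 = -3/4 + 1/4 = -1/2)
t(I, B) = -3/2 + B**2
t(-8, n(-5, 0))**3 = (-3/2 + (-1/2)**2)**3 = (-3/2 + 1/4)**3 = (-5/4)**3 = -125/64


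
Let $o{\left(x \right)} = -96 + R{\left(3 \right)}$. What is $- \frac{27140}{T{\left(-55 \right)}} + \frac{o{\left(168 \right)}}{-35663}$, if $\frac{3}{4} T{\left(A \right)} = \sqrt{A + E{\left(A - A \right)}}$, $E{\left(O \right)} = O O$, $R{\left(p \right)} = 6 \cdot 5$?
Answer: $\frac{66}{35663} + \frac{4071 i \sqrt{55}}{11} \approx 0.0018507 + 2744.7 i$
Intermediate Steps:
$R{\left(p \right)} = 30$
$E{\left(O \right)} = O^{2}$
$o{\left(x \right)} = -66$ ($o{\left(x \right)} = -96 + 30 = -66$)
$T{\left(A \right)} = \frac{4 \sqrt{A}}{3}$ ($T{\left(A \right)} = \frac{4 \sqrt{A + \left(A - A\right)^{2}}}{3} = \frac{4 \sqrt{A + 0^{2}}}{3} = \frac{4 \sqrt{A + 0}}{3} = \frac{4 \sqrt{A}}{3}$)
$- \frac{27140}{T{\left(-55 \right)}} + \frac{o{\left(168 \right)}}{-35663} = - \frac{27140}{\frac{4}{3} \sqrt{-55}} - \frac{66}{-35663} = - \frac{27140}{\frac{4}{3} i \sqrt{55}} - - \frac{66}{35663} = - \frac{27140}{\frac{4}{3} i \sqrt{55}} + \frac{66}{35663} = - 27140 \left(- \frac{3 i \sqrt{55}}{220}\right) + \frac{66}{35663} = \frac{4071 i \sqrt{55}}{11} + \frac{66}{35663} = \frac{66}{35663} + \frac{4071 i \sqrt{55}}{11}$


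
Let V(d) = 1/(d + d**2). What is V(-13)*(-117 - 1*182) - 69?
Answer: -851/12 ≈ -70.917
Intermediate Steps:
V(-13)*(-117 - 1*182) - 69 = (1/((-13)*(1 - 13)))*(-117 - 1*182) - 69 = (-1/13/(-12))*(-117 - 182) - 69 = -1/13*(-1/12)*(-299) - 69 = (1/156)*(-299) - 69 = -23/12 - 69 = -851/12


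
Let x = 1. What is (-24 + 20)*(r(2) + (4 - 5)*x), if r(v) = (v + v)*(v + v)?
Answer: -60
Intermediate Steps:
r(v) = 4*v² (r(v) = (2*v)*(2*v) = 4*v²)
(-24 + 20)*(r(2) + (4 - 5)*x) = (-24 + 20)*(4*2² + (4 - 5)*1) = -4*(4*4 - 1*1) = -4*(16 - 1) = -4*15 = -60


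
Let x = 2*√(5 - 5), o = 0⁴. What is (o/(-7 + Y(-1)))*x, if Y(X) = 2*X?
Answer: 0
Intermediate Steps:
o = 0
x = 0 (x = 2*√0 = 2*0 = 0)
(o/(-7 + Y(-1)))*x = (0/(-7 + 2*(-1)))*0 = (0/(-7 - 2))*0 = (0/(-9))*0 = (0*(-⅑))*0 = 0*0 = 0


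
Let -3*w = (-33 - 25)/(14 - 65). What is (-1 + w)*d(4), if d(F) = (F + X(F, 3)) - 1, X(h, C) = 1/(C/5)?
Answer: -2954/459 ≈ -6.4357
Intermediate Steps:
w = -58/153 (w = -(-33 - 25)/(3*(14 - 65)) = -(-58)/(3*(-51)) = -(-58)*(-1)/(3*51) = -⅓*58/51 = -58/153 ≈ -0.37909)
X(h, C) = 5/C (X(h, C) = 1/(C*(⅕)) = 1/(C/5) = 5/C)
d(F) = ⅔ + F (d(F) = (F + 5/3) - 1 = (5/3 + F) - 1 = ⅔ + F)
(-1 + w)*d(4) = (-1 - 58/153)*(⅔ + 4) = -211/153*14/3 = -2954/459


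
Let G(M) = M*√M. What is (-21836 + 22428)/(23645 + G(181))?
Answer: 3499460/138289071 - 26788*√181/138289071 ≈ 0.022699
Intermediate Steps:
G(M) = M^(3/2)
(-21836 + 22428)/(23645 + G(181)) = (-21836 + 22428)/(23645 + 181^(3/2)) = 592/(23645 + 181*√181)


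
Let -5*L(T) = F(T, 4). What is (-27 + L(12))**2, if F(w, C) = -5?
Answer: 676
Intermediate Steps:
L(T) = 1 (L(T) = -1/5*(-5) = 1)
(-27 + L(12))**2 = (-27 + 1)**2 = (-26)**2 = 676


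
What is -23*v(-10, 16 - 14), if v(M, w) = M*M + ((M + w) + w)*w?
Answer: -2024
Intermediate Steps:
v(M, w) = M² + w*(M + 2*w) (v(M, w) = M² + (M + 2*w)*w = M² + w*(M + 2*w))
-23*v(-10, 16 - 14) = -23*((-10)² + 2*(16 - 14)² - 10*(16 - 14)) = -23*(100 + 2*2² - 10*2) = -23*(100 + 2*4 - 20) = -23*(100 + 8 - 20) = -23*88 = -2024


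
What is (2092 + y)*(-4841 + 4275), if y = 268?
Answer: -1335760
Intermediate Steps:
(2092 + y)*(-4841 + 4275) = (2092 + 268)*(-4841 + 4275) = 2360*(-566) = -1335760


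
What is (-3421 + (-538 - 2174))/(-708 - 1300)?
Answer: 6133/2008 ≈ 3.0543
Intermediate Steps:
(-3421 + (-538 - 2174))/(-708 - 1300) = (-3421 - 2712)/(-2008) = -6133*(-1/2008) = 6133/2008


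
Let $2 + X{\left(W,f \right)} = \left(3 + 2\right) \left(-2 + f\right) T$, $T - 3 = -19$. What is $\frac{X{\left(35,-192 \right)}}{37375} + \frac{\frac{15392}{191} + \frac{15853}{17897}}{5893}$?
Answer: $\frac{323006594482823}{752889512786125} \approx 0.42902$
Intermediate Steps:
$T = -16$ ($T = 3 - 19 = -16$)
$X{\left(W,f \right)} = 158 - 80 f$ ($X{\left(W,f \right)} = -2 + \left(3 + 2\right) \left(-2 + f\right) \left(-16\right) = -2 + 5 \left(-2 + f\right) \left(-16\right) = -2 + \left(-10 + 5 f\right) \left(-16\right) = -2 - \left(-160 + 80 f\right) = 158 - 80 f$)
$\frac{X{\left(35,-192 \right)}}{37375} + \frac{\frac{15392}{191} + \frac{15853}{17897}}{5893} = \frac{158 - -15360}{37375} + \frac{\frac{15392}{191} + \frac{15853}{17897}}{5893} = \left(158 + 15360\right) \frac{1}{37375} + \left(15392 \cdot \frac{1}{191} + 15853 \cdot \frac{1}{17897}\right) \frac{1}{5893} = 15518 \cdot \frac{1}{37375} + \left(\frac{15392}{191} + \frac{15853}{17897}\right) \frac{1}{5893} = \frac{15518}{37375} + \frac{278498547}{3418327} \cdot \frac{1}{5893} = \frac{15518}{37375} + \frac{278498547}{20144201011} = \frac{323006594482823}{752889512786125}$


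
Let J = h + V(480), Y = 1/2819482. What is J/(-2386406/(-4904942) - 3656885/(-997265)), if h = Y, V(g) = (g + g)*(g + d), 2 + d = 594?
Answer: 1419318286774082758668283/5728253613044647532 ≈ 2.4778e+5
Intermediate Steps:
d = 592 (d = -2 + 594 = 592)
V(g) = 2*g*(592 + g) (V(g) = (g + g)*(g + 592) = (2*g)*(592 + g) = 2*g*(592 + g))
Y = 1/2819482 ≈ 3.5468e-7
h = 1/2819482 ≈ 3.5468e-7
J = 2901585315841/2819482 (J = 1/2819482 + 2*480*(592 + 480) = 1/2819482 + 2*480*1072 = 1/2819482 + 1029120 = 2901585315841/2819482 ≈ 1.0291e+6)
J/(-2386406/(-4904942) - 3656885/(-997265)) = 2901585315841/(2819482*(-2386406/(-4904942) - 3656885/(-997265))) = 2901585315841/(2819482*(-2386406*(-1/4904942) - 3656885*(-1/997265))) = 2901585315841/(2819482*(1193203/2452471 + 731377/199453)) = 2901585315841/(2819482*(2031668800526/489152698363)) = (2901585315841/2819482)*(489152698363/2031668800526) = 1419318286774082758668283/5728253613044647532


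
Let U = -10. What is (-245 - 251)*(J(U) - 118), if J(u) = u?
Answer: 63488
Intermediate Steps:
(-245 - 251)*(J(U) - 118) = (-245 - 251)*(-10 - 118) = -496*(-128) = 63488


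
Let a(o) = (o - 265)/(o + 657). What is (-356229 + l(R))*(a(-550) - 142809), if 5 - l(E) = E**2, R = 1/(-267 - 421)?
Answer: 1288346183719196273/25323904 ≈ 5.0875e+10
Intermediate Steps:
a(o) = (-265 + o)/(657 + o)
R = -1/688 (R = 1/(-688) = -1/688 ≈ -0.0014535)
l(E) = 5 - E**2
(-356229 + l(R))*(a(-550) - 142809) = (-356229 + (5 - (-1/688)**2))*((-265 - 550)/(657 - 550) - 142809) = (-356229 + (5 - 1*1/473344))*(-815/107 - 142809) = (-356229 + (5 - 1/473344))*((1/107)*(-815) - 142809) = (-356229 + 2366719/473344)*(-815/107 - 142809) = -168616493057/473344*(-15281378/107) = 1288346183719196273/25323904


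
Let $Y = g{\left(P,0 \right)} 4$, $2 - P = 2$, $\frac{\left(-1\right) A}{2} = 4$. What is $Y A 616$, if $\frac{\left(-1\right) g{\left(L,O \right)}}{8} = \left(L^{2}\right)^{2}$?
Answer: $0$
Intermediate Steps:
$A = -8$ ($A = \left(-2\right) 4 = -8$)
$P = 0$ ($P = 2 - 2 = 0$)
$g{\left(L,O \right)} = - 8 L^{4}$ ($g{\left(L,O \right)} = - 8 \left(L^{2}\right)^{2} = - 8 L^{4}$)
$Y = 0$ ($Y = - 8 \cdot 0^{4} \cdot 4 = \left(-8\right) 0 \cdot 4 = 0 \cdot 4 = 0$)
$Y A 616 = 0 \left(-8\right) 616 = 0 \cdot 616 = 0$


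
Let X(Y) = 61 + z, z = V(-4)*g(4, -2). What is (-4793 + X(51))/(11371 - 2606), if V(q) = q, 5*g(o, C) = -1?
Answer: -23656/43825 ≈ -0.53978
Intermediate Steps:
g(o, C) = -⅕ (g(o, C) = (⅕)*(-1) = -⅕)
z = ⅘ (z = -4*(-⅕) = ⅘ ≈ 0.80000)
X(Y) = 309/5 (X(Y) = 61 + ⅘ = 309/5)
(-4793 + X(51))/(11371 - 2606) = (-4793 + 309/5)/(11371 - 2606) = -23656/5/8765 = -23656/5*1/8765 = -23656/43825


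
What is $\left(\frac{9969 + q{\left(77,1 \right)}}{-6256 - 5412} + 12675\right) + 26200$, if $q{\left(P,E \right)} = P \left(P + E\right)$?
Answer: $\frac{453577525}{11668} \approx 38874.0$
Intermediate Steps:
$q{\left(P,E \right)} = P \left(E + P\right)$
$\left(\frac{9969 + q{\left(77,1 \right)}}{-6256 - 5412} + 12675\right) + 26200 = \left(\frac{9969 + 77 \left(1 + 77\right)}{-6256 - 5412} + 12675\right) + 26200 = \left(\frac{9969 + 77 \cdot 78}{-11668} + 12675\right) + 26200 = \left(\left(9969 + 6006\right) \left(- \frac{1}{11668}\right) + 12675\right) + 26200 = \left(15975 \left(- \frac{1}{11668}\right) + 12675\right) + 26200 = \left(- \frac{15975}{11668} + 12675\right) + 26200 = \frac{147875925}{11668} + 26200 = \frac{453577525}{11668}$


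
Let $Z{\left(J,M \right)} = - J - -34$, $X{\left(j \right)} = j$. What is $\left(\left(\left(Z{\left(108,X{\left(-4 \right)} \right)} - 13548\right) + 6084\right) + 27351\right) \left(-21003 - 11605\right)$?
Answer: $-646062304$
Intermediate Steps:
$Z{\left(J,M \right)} = 34 - J$ ($Z{\left(J,M \right)} = - J + 34 = 34 - J$)
$\left(\left(\left(Z{\left(108,X{\left(-4 \right)} \right)} - 13548\right) + 6084\right) + 27351\right) \left(-21003 - 11605\right) = \left(\left(\left(\left(34 - 108\right) - 13548\right) + 6084\right) + 27351\right) \left(-21003 - 11605\right) = \left(\left(\left(\left(34 - 108\right) - 13548\right) + 6084\right) + 27351\right) \left(-32608\right) = \left(\left(\left(-74 - 13548\right) + 6084\right) + 27351\right) \left(-32608\right) = \left(\left(-13622 + 6084\right) + 27351\right) \left(-32608\right) = \left(-7538 + 27351\right) \left(-32608\right) = 19813 \left(-32608\right) = -646062304$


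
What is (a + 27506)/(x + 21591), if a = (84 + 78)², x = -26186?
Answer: -10750/919 ≈ -11.697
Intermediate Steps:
a = 26244 (a = 162² = 26244)
(a + 27506)/(x + 21591) = (26244 + 27506)/(-26186 + 21591) = 53750/(-4595) = 53750*(-1/4595) = -10750/919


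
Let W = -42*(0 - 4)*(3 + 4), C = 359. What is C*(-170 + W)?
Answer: 361154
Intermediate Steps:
W = 1176 (W = -(-168)*7 = -42*(-28) = 1176)
C*(-170 + W) = 359*(-170 + 1176) = 359*1006 = 361154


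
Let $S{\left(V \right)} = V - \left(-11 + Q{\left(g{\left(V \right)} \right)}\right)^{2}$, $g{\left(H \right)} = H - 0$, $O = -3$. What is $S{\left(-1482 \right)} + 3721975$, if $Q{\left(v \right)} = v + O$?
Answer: $1482477$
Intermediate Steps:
$g{\left(H \right)} = H$ ($g{\left(H \right)} = H + 0 = H$)
$Q{\left(v \right)} = -3 + v$ ($Q{\left(v \right)} = v - 3 = -3 + v$)
$S{\left(V \right)} = V - \left(-14 + V\right)^{2}$ ($S{\left(V \right)} = V - \left(-11 + \left(-3 + V\right)\right)^{2} = V - \left(-14 + V\right)^{2}$)
$S{\left(-1482 \right)} + 3721975 = \left(-1482 - \left(-14 - 1482\right)^{2}\right) + 3721975 = \left(-1482 - \left(-1496\right)^{2}\right) + 3721975 = \left(-1482 - 2238016\right) + 3721975 = -2239498 + 3721975 = 1482477$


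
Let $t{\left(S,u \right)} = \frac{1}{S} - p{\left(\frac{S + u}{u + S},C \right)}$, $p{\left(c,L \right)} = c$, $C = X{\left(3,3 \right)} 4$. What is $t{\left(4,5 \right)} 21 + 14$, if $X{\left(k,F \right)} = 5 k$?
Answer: $- \frac{7}{4} \approx -1.75$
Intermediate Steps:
$C = 60$ ($C = 5 \cdot 3 \cdot 4 = 15 \cdot 4 = 60$)
$t{\left(S,u \right)} = -1 + \frac{1}{S}$ ($t{\left(S,u \right)} = \frac{1}{S} - \frac{S + u}{u + S} = \frac{1}{S} - \frac{S + u}{S + u} = \frac{1}{S} - 1 = -1 + \frac{1}{S}$)
$t{\left(4,5 \right)} 21 + 14 = \frac{1 - 4}{4} \cdot 21 + 14 = \frac{1}{4} \left(-3\right) 21 + 14 = \left(- \frac{3}{4}\right) 21 + 14 = - \frac{63}{4} + 14 = - \frac{7}{4}$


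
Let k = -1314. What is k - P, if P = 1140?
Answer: -2454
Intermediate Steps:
k - P = -1314 - 1*1140 = -1314 - 1140 = -2454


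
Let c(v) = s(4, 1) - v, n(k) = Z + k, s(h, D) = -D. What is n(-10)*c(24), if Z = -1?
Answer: 275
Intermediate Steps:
n(k) = -1 + k
c(v) = -1 - v (c(v) = -1*1 - v = -1 - v)
n(-10)*c(24) = (-1 - 10)*(-1 - 1*24) = -11*(-1 - 24) = -11*(-25) = 275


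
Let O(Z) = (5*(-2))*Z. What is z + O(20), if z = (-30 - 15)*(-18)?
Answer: 610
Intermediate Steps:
O(Z) = -10*Z
z = 810 (z = -45*(-18) = 810)
z + O(20) = 810 - 10*20 = 810 - 200 = 610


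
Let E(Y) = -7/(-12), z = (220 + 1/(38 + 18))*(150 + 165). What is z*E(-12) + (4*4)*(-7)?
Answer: 1290121/32 ≈ 40316.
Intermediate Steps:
z = 554445/8 (z = (220 + 1/56)*315 = (12321/56)*315 = 554445/8 ≈ 69306.)
E(Y) = 7/12 (E(Y) = -7*(-1/12) = 7/12)
z*E(-12) + (4*4)*(-7) = (554445/8)*(7/12) + (4*4)*(-7) = 1293705/32 + 16*(-7) = 1293705/32 - 112 = 1290121/32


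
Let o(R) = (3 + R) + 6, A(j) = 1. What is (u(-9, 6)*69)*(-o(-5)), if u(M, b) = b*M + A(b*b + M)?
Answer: 14628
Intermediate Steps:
o(R) = 9 + R
u(M, b) = 1 + M*b (u(M, b) = b*M + 1 = M*b + 1 = 1 + M*b)
(u(-9, 6)*69)*(-o(-5)) = ((1 - 9*6)*69)*(-(9 - 5)) = ((1 - 54)*69)*(-1*4) = -53*69*(-4) = -3657*(-4) = 14628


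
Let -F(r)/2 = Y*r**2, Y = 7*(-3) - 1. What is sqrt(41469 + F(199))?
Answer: sqrt(1783913) ≈ 1335.6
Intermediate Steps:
Y = -22 (Y = -21 - 1 = -22)
F(r) = 44*r**2 (F(r) = -(-44)*r**2 = 44*r**2)
sqrt(41469 + F(199)) = sqrt(41469 + 44*199**2) = sqrt(41469 + 44*39601) = sqrt(41469 + 1742444) = sqrt(1783913)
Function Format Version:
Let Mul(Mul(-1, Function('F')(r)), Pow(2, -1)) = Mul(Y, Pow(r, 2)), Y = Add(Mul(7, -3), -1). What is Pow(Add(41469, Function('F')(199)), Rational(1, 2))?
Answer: Pow(1783913, Rational(1, 2)) ≈ 1335.6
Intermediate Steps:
Y = -22 (Y = Add(-21, -1) = -22)
Function('F')(r) = Mul(44, Pow(r, 2)) (Function('F')(r) = Mul(-2, Mul(-22, Pow(r, 2))) = Mul(44, Pow(r, 2)))
Pow(Add(41469, Function('F')(199)), Rational(1, 2)) = Pow(Add(41469, Mul(44, Pow(199, 2))), Rational(1, 2)) = Pow(Add(41469, Mul(44, 39601)), Rational(1, 2)) = Pow(Add(41469, 1742444), Rational(1, 2)) = Pow(1783913, Rational(1, 2))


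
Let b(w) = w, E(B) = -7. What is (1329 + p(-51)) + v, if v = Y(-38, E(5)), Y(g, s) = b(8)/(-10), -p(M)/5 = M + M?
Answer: 9191/5 ≈ 1838.2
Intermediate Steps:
p(M) = -10*M (p(M) = -5*(M + M) = -10*M)
Y(g, s) = -4/5 (Y(g, s) = 8/(-10) = 8*(-1/10) = -4/5)
v = -4/5 ≈ -0.80000
(1329 + p(-51)) + v = (1329 - 10*(-51)) - 4/5 = (1329 + 510) - 4/5 = 1839 - 4/5 = 9191/5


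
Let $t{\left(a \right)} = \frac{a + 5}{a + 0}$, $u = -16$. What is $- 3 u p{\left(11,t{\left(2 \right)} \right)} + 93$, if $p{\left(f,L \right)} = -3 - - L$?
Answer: $117$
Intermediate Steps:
$t{\left(a \right)} = \frac{5 + a}{a}$
$p{\left(f,L \right)} = -3 + L$
$- 3 u p{\left(11,t{\left(2 \right)} \right)} + 93 = \left(-3\right) \left(-16\right) \left(-3 + \frac{5 + 2}{2}\right) + 93 = 48 \left(-3 + \frac{1}{2} \cdot 7\right) + 93 = 48 \left(-3 + \frac{7}{2}\right) + 93 = 48 \cdot \frac{1}{2} + 93 = 24 + 93 = 117$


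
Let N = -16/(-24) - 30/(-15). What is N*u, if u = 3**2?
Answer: 24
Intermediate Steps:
u = 9
N = 8/3 (N = -16*(-1/24) - 30*(-1/15) = 2/3 + 2 = 8/3 ≈ 2.6667)
N*u = (8/3)*9 = 24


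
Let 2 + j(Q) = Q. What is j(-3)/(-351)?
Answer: 5/351 ≈ 0.014245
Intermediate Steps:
j(Q) = -2 + Q
j(-3)/(-351) = (-2 - 3)/(-351) = -1/351*(-5) = 5/351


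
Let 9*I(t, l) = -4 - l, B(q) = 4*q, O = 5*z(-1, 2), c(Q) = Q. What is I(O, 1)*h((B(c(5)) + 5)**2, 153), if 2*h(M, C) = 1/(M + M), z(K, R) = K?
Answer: -1/4500 ≈ -0.00022222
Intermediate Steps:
O = -5 (O = 5*(-1) = -5)
I(t, l) = -4/9 - l/9 (I(t, l) = (-4 - l)/9 = -4/9 - l/9)
h(M, C) = 1/(4*M) (h(M, C) = 1/(2*(M + M)) = 1/(2*((2*M))) = (1/(2*M))/2 = 1/(4*M))
I(O, 1)*h((B(c(5)) + 5)**2, 153) = (-4/9 - 1/9*1)*(1/(4*((4*5 + 5)**2))) = (-4/9 - 1/9)*(1/(4*((20 + 5)**2))) = -5/(36*(25**2)) = -5/(36*625) = -5/9*1/2500 = -1/4500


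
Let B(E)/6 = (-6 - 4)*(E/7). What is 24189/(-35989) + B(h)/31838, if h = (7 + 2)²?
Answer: -2782906107/4010362237 ≈ -0.69393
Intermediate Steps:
h = 81 (h = 9² = 81)
B(E) = -60*E/7 (B(E) = 6*((-6 - 4)*(E/7)) = 6*(-10*E/7) = -60*E/7)
24189/(-35989) + B(h)/31838 = 24189/(-35989) - 60/7*81/31838 = 24189*(-1/35989) - 4860/7*1/31838 = -24189/35989 - 2430/111433 = -2782906107/4010362237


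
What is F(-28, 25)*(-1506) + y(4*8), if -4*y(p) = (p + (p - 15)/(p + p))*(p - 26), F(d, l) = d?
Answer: 5391309/128 ≈ 42120.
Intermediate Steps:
y(p) = -(-26 + p)*(p + (-15 + p)/(2*p))/4 (y(p) = -(p + (p - 15)/(p + p))*(p - 26)/4 = -(p + (-15 + p)/((2*p)))*(-26 + p)/4 = -(p + (-15 + p)*(1/(2*p)))*(-26 + p)/4 = -(p + (-15 + p)/(2*p))*(-26 + p)/4 = -(-26 + p)*(p + (-15 + p)/(2*p))/4)
F(-28, 25)*(-1506) + y(4*8) = -28*(-1506) + (-390 + (4*8)*(41 - 2*(4*8)**2 + 51*(4*8)))/(8*((4*8))) = 42168 + (1/8)*(-390 + 32*(41 - 2*32**2 + 51*32))/32 = 42168 + (1/8)*(1/32)*(-390 + 32*(41 - 2*1024 + 1632)) = 42168 + (1/8)*(1/32)*(-390 + 32*(41 - 2048 + 1632)) = 42168 + (1/8)*(1/32)*(-390 + 32*(-375)) = 42168 + (1/8)*(1/32)*(-390 - 12000) = 42168 + (1/8)*(1/32)*(-12390) = 42168 - 6195/128 = 5391309/128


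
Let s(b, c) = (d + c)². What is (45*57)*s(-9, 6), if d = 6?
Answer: 369360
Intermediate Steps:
s(b, c) = (6 + c)²
(45*57)*s(-9, 6) = (45*57)*(6 + 6)² = 2565*12² = 2565*144 = 369360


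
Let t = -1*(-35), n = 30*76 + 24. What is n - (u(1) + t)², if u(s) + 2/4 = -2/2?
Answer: 4727/4 ≈ 1181.8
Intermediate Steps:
u(s) = -3/2 (u(s) = -½ - 2/2 = -½ - 2*½ = -½ - 1 = -3/2)
n = 2304 (n = 2280 + 24 = 2304)
t = 35
n - (u(1) + t)² = 2304 - (-3/2 + 35)² = 2304 - (67/2)² = 2304 - 1*4489/4 = 2304 - 4489/4 = 4727/4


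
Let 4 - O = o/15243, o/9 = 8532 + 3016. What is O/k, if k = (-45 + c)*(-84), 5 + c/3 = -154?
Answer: -1790/27848961 ≈ -6.4275e-5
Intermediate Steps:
c = -477 (c = -15 + 3*(-154) = -15 - 462 = -477)
o = 103932 (o = 9*(8532 + 3016) = 9*11548 = 103932)
O = -14320/5081 (O = 4 - 103932/15243 = 4 - 1*34644/5081 = 4 - 34644/5081 = -14320/5081 ≈ -2.8183)
k = 43848 (k = (-45 - 477)*(-84) = -522*(-84) = 43848)
O/k = -14320/5081/43848 = -14320/5081*1/43848 = -1790/27848961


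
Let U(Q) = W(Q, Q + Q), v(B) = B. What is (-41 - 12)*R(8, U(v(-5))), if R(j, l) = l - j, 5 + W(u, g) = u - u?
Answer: 689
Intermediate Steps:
W(u, g) = -5 (W(u, g) = -5 + (u - u) = -5 + 0 = -5)
U(Q) = -5
(-41 - 12)*R(8, U(v(-5))) = (-41 - 12)*(-5 - 1*8) = -53*(-5 - 8) = -53*(-13) = 689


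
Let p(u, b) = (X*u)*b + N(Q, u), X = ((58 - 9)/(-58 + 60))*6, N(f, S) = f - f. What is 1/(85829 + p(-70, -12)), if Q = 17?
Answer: 1/209309 ≈ 4.7776e-6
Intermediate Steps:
N(f, S) = 0
X = 147 (X = (49/2)*6 = 147)
p(u, b) = 147*b*u (p(u, b) = (147*u)*b + 0 = 147*b*u + 0 = 147*b*u)
1/(85829 + p(-70, -12)) = 1/(85829 + 147*(-12)*(-70)) = 1/(85829 + 123480) = 1/209309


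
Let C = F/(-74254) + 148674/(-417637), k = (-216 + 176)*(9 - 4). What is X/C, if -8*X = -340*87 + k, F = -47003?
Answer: 23087851650611/1718110543 ≈ 13438.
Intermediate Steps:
k = -200 (k = -40*5 = -200)
X = 7445/2 (X = -(-340*87 - 200)/8 = -(-29580 - 200)/8 = -1/8*(-29780) = 7445/2 ≈ 3722.5)
C = 8590552715/31011217798 (C = -47003/(-74254) + 148674/(-417637) = -47003*(-1/74254) + 148674*(-1/417637) = 47003/74254 - 148674/417637 = 8590552715/31011217798 ≈ 0.27701)
X/C = 7445/(2*(8590552715/31011217798)) = (7445/2)*(31011217798/8590552715) = 23087851650611/1718110543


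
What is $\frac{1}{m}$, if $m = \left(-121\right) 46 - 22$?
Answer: $- \frac{1}{5588} \approx -0.00017895$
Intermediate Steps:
$m = -5588$ ($m = -5566 - 22 = -5588$)
$\frac{1}{m} = \frac{1}{-5588} = - \frac{1}{5588}$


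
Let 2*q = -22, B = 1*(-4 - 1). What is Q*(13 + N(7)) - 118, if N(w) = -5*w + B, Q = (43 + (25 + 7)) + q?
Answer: -1846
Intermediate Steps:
B = -5 (B = 1*(-5) = -5)
q = -11 (q = (1/2)*(-22) = -11)
Q = 64 (Q = (43 + (25 + 7)) - 11 = (43 + 32) - 11 = 75 - 11 = 64)
N(w) = -5 - 5*w (N(w) = -5*w - 5 = -5 - 5*w)
Q*(13 + N(7)) - 118 = 64*(13 + (-5 - 5*7)) - 118 = 64*(13 + (-5 - 35)) - 118 = 64*(13 - 40) - 118 = 64*(-27) - 118 = -1728 - 118 = -1846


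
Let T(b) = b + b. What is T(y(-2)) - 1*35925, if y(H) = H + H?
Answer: -35933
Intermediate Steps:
y(H) = 2*H
T(b) = 2*b
T(y(-2)) - 1*35925 = 2*(2*(-2)) - 1*35925 = 2*(-4) - 35925 = -8 - 35925 = -35933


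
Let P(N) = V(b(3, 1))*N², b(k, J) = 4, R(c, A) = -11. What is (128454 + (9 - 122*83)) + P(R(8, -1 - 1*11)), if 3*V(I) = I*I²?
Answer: 362755/3 ≈ 1.2092e+5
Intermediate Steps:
V(I) = I³/3 (V(I) = (I*I²)/3 = I³/3)
P(N) = 64*N²/3 (P(N) = ((⅓)*4³)*N² = ((⅓)*64)*N² = 64*N²/3)
(128454 + (9 - 122*83)) + P(R(8, -1 - 1*11)) = (128454 + (9 - 122*83)) + (64/3)*(-11)² = (128454 + (9 - 10126)) + (64/3)*121 = (128454 - 10117) + 7744/3 = 118337 + 7744/3 = 362755/3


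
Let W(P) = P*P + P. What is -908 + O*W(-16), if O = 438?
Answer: 104212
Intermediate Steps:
W(P) = P + P² (W(P) = P² + P = P + P²)
-908 + O*W(-16) = -908 + 438*(-16*(1 - 16)) = -908 + 438*(-16*(-15)) = -908 + 438*240 = -908 + 105120 = 104212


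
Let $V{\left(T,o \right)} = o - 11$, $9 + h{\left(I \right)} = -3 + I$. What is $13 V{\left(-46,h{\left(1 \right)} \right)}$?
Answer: $-286$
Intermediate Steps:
$h{\left(I \right)} = -12 + I$ ($h{\left(I \right)} = -9 + \left(-3 + I\right) = -12 + I$)
$V{\left(T,o \right)} = -11 + o$
$13 V{\left(-46,h{\left(1 \right)} \right)} = 13 \left(-11 + \left(-12 + 1\right)\right) = 13 \left(-11 - 11\right) = 13 \left(-22\right) = -286$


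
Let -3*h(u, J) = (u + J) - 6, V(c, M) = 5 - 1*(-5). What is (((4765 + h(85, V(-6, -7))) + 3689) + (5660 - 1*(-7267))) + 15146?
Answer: 109492/3 ≈ 36497.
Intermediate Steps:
V(c, M) = 10 (V(c, M) = 5 + 5 = 10)
h(u, J) = 2 - J/3 - u/3 (h(u, J) = -((u + J) - 6)/3 = -((J + u) - 6)/3 = -(-6 + J + u)/3 = 2 - J/3 - u/3)
(((4765 + h(85, V(-6, -7))) + 3689) + (5660 - 1*(-7267))) + 15146 = (((4765 + (2 - ⅓*10 - ⅓*85)) + 3689) + (5660 - 1*(-7267))) + 15146 = (((4765 + (2 - 10/3 - 85/3)) + 3689) + (5660 + 7267)) + 15146 = (((4765 - 89/3) + 3689) + 12927) + 15146 = ((14206/3 + 3689) + 12927) + 15146 = (25273/3 + 12927) + 15146 = 64054/3 + 15146 = 109492/3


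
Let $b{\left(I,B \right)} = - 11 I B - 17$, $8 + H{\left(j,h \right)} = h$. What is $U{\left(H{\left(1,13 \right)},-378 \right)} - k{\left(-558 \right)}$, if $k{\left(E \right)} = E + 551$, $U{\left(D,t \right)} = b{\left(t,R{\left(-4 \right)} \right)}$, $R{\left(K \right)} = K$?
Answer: $-16642$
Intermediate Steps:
$H{\left(j,h \right)} = -8 + h$
$b{\left(I,B \right)} = -17 - 11 B I$ ($b{\left(I,B \right)} = - 11 B I - 17 = -17 - 11 B I$)
$U{\left(D,t \right)} = -17 + 44 t$ ($U{\left(D,t \right)} = -17 - - 44 t = -17 + 44 t$)
$k{\left(E \right)} = 551 + E$
$U{\left(H{\left(1,13 \right)},-378 \right)} - k{\left(-558 \right)} = \left(-17 + 44 \left(-378\right)\right) - \left(551 - 558\right) = \left(-17 - 16632\right) - -7 = -16649 + 7 = -16642$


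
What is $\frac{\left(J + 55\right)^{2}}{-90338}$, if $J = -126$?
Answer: $- \frac{5041}{90338} \approx -0.055802$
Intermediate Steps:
$\frac{\left(J + 55\right)^{2}}{-90338} = \frac{\left(-126 + 55\right)^{2}}{-90338} = \left(-71\right)^{2} \left(- \frac{1}{90338}\right) = 5041 \left(- \frac{1}{90338}\right) = - \frac{5041}{90338}$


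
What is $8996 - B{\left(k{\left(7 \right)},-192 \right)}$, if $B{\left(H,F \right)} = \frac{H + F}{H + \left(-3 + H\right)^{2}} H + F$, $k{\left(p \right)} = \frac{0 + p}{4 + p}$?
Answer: $\frac{6933299}{753} \approx 9207.6$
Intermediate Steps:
$k{\left(p \right)} = \frac{p}{4 + p}$
$B{\left(H,F \right)} = F + \frac{H \left(F + H\right)}{H + \left(-3 + H\right)^{2}}$ ($B{\left(H,F \right)} = \frac{F + H}{H + \left(-3 + H\right)^{2}} H + F = \frac{H \left(F + H\right)}{H + \left(-3 + H\right)^{2}} + F = F + \frac{H \left(F + H\right)}{H + \left(-3 + H\right)^{2}}$)
$8996 - B{\left(k{\left(7 \right)},-192 \right)} = 8996 - \frac{\left(\frac{7}{4 + 7}\right)^{2} - 192 \left(-3 + \frac{7}{4 + 7}\right)^{2} + 2 \left(-192\right) \frac{7}{4 + 7}}{\frac{7}{4 + 7} + \left(-3 + \frac{7}{4 + 7}\right)^{2}} = 8996 - \frac{\left(\frac{7}{11}\right)^{2} - 192 \left(-3 + \frac{7}{11}\right)^{2} + 2 \left(-192\right) \frac{7}{11}}{\frac{7}{11} + \left(-3 + \frac{7}{11}\right)^{2}} = 8996 - \frac{\frac{49}{121} - 192 \left(- \frac{26}{11}\right)^{2} - \frac{2688}{11}}{\frac{7}{11} + \left(- \frac{26}{11}\right)^{2}} = 8996 - \frac{\frac{49}{121} - \frac{129792}{121} - \frac{2688}{11}}{\frac{7}{11} + \frac{676}{121}} = 8996 - \frac{\frac{49}{121} - \frac{129792}{121} - \frac{2688}{11}}{\frac{753}{121}} = 8996 - \frac{121}{753} \left(- \frac{159311}{121}\right) = 8996 - - \frac{159311}{753} = 8996 + \frac{159311}{753} = \frac{6933299}{753}$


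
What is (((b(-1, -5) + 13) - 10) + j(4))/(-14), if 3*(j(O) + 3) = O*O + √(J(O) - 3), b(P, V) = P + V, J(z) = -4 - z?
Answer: 1/21 - I*√11/42 ≈ 0.047619 - 0.078967*I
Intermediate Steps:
j(O) = -3 + O²/3 + √(-7 - O)/3 (j(O) = -3 + (O*O + √((-4 - O) - 3))/3 = -3 + (O² + √(-7 - O))/3 = -3 + (O²/3 + √(-7 - O)/3) = -3 + O²/3 + √(-7 - O)/3)
(((b(-1, -5) + 13) - 10) + j(4))/(-14) = ((((-1 - 5) + 13) - 10) + (-3 + (⅓)*4² + √(-7 - 1*4)/3))/(-14) = -(((-6 + 13) - 10) + (-3 + (⅓)*16 + √(-7 - 4)/3))/14 = -((7 - 10) + (-3 + 16/3 + √(-11)/3))/14 = -(-3 + (-3 + 16/3 + (I*√11)/3))/14 = -(-3 + (-3 + 16/3 + I*√11/3))/14 = -(-3 + (7/3 + I*√11/3))/14 = -(-⅔ + I*√11/3)/14 = 1/21 - I*√11/42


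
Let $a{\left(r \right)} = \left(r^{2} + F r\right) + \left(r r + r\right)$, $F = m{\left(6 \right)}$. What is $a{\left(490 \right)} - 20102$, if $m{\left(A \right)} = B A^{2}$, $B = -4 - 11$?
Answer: $195988$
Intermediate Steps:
$B = -15$
$m{\left(A \right)} = - 15 A^{2}$
$F = -540$ ($F = - 15 \cdot 6^{2} = \left(-15\right) 36 = -540$)
$a{\left(r \right)} = - 539 r + 2 r^{2}$ ($a{\left(r \right)} = \left(r^{2} - 540 r\right) + \left(r r + r\right) = \left(r^{2} - 540 r\right) + \left(r^{2} + r\right) = \left(r^{2} - 540 r\right) + \left(r + r^{2}\right) = - 539 r + 2 r^{2}$)
$a{\left(490 \right)} - 20102 = 490 \left(-539 + 2 \cdot 490\right) - 20102 = 490 \left(-539 + 980\right) - 20102 = 490 \cdot 441 - 20102 = 216090 - 20102 = 195988$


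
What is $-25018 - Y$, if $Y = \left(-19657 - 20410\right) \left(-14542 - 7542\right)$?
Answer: $-884864646$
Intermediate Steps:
$Y = 884839628$ ($Y = \left(-40067\right) \left(-22084\right) = 884839628$)
$-25018 - Y = -25018 - 884839628 = -884864646$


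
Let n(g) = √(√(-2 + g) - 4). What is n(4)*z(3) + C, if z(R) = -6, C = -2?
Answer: -2 - 6*I*√(4 - √2) ≈ -2.0 - 9.6482*I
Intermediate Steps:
n(g) = √(-4 + √(-2 + g))
n(4)*z(3) + C = √(-4 + √(-2 + 4))*(-6) - 2 = √(-4 + √2)*(-6) - 2 = -6*√(-4 + √2) - 2 = -2 - 6*√(-4 + √2)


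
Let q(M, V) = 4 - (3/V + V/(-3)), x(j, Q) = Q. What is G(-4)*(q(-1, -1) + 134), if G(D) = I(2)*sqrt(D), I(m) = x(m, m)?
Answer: 1688*I/3 ≈ 562.67*I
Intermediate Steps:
I(m) = m
G(D) = 2*sqrt(D)
q(M, V) = 4 - 3/V + V/3 (q(M, V) = 4 - (3/V + V*(-1/3)) = 4 - (3/V - V/3) = 4 + (-3/V + V/3) = 4 - 3/V + V/3)
G(-4)*(q(-1, -1) + 134) = (2*sqrt(-4))*((4 - 3/(-1) + (1/3)*(-1)) + 134) = (2*(2*I))*((4 - 3*(-1) - 1/3) + 134) = (4*I)*((4 + 3 - 1/3) + 134) = (4*I)*(20/3 + 134) = (4*I)*(422/3) = 1688*I/3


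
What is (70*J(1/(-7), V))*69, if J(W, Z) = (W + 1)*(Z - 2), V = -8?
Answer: -41400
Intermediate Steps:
J(W, Z) = (1 + W)*(-2 + Z)
(70*J(1/(-7), V))*69 = (70*(-2 - 8 - 2/(-7) - 8/(-7)))*69 = (70*(-2 - 8 - 2*(-⅐) - ⅐*(-8)))*69 = (70*(-2 - 8 + 2/7 + 8/7))*69 = (70*(-60/7))*69 = -600*69 = -41400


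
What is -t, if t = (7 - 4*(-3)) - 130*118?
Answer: 15321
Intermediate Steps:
t = -15321 (t = (7 - 4*(-3)) - 15340 = (7 + 12) - 15340 = 19 - 15340 = -15321)
-t = -1*(-15321) = 15321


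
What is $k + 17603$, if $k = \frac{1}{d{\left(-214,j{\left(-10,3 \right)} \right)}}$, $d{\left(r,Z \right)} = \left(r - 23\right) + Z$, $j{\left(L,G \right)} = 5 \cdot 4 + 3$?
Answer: $\frac{3767041}{214} \approx 17603.0$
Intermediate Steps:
$j{\left(L,G \right)} = 23$ ($j{\left(L,G \right)} = 20 + 3 = 23$)
$d{\left(r,Z \right)} = -23 + Z + r$ ($d{\left(r,Z \right)} = \left(-23 + r\right) + Z = -23 + Z + r$)
$k = - \frac{1}{214}$ ($k = \frac{1}{-23 + 23 - 214} = \frac{1}{-214} = - \frac{1}{214} \approx -0.0046729$)
$k + 17603 = - \frac{1}{214} + 17603 = \frac{3767041}{214}$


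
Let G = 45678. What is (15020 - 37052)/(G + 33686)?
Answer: -5508/19841 ≈ -0.27761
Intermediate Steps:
(15020 - 37052)/(G + 33686) = (15020 - 37052)/(45678 + 33686) = -22032/79364 = -22032*1/79364 = -5508/19841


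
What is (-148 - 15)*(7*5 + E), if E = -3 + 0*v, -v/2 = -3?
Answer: -5216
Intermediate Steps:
v = 6 (v = -2*(-3) = 6)
E = -3 (E = -3 + 0*6 = -3 + 0 = -3)
(-148 - 15)*(7*5 + E) = (-148 - 15)*(7*5 - 3) = -163*(35 - 3) = -163*32 = -5216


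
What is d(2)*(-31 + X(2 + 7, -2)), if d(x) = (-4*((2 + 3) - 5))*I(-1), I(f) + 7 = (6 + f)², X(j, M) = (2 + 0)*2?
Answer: 0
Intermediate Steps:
X(j, M) = 4 (X(j, M) = 2*2 = 4)
I(f) = -7 + (6 + f)²
d(x) = 0 (d(x) = (-4*((2 + 3) - 5))*(-7 + (6 - 1)²) = (-4*(5 - 5))*(-7 + 5²) = (-4*0)*(-7 + 25) = 0*18 = 0)
d(2)*(-31 + X(2 + 7, -2)) = 0*(-31 + 4) = 0*(-27) = 0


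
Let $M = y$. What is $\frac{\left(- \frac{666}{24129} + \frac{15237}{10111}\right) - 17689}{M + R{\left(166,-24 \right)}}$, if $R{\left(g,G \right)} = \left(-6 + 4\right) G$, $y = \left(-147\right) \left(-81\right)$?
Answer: $- \frac{479466075016}{324071250405} \approx -1.4795$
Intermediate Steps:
$y = 11907$
$R{\left(g,G \right)} = - 2 G$
$M = 11907$
$\frac{\left(- \frac{666}{24129} + \frac{15237}{10111}\right) - 17689}{M + R{\left(166,-24 \right)}} = \frac{\left(- \frac{666}{24129} + \frac{15237}{10111}\right) - 17689}{11907 - -48} = \frac{\left(\left(-666\right) \frac{1}{24129} + 15237 \cdot \frac{1}{10111}\right) - 17689}{11907 + 48} = \frac{\left(- \frac{74}{2681} + \frac{15237}{10111}\right) - 17689}{11955} = \left(\frac{40102183}{27107591} - 17689\right) \frac{1}{11955} = \left(- \frac{479466075016}{27107591}\right) \frac{1}{11955} = - \frac{479466075016}{324071250405}$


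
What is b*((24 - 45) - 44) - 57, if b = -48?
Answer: 3063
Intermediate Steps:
b*((24 - 45) - 44) - 57 = -48*((24 - 45) - 44) - 57 = -48*(-21 - 44) - 57 = -48*(-65) - 57 = 3120 - 57 = 3063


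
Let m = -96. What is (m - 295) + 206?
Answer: -185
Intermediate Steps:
(m - 295) + 206 = (-96 - 295) + 206 = -391 + 206 = -185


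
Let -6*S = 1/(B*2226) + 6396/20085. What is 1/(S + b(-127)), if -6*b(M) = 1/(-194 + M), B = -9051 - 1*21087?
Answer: -22181036968440/1165729285979 ≈ -19.028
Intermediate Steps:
B = -30138 (B = -9051 - 21087 = -30138)
b(M) = -1/(6*(-194 + M))
S = -11002298317/207299410920 (S = -(1/(-30138*2226) + 6396/20085)/6 = -(-1/30138*1/2226 + 6396*(1/20085))/6 = -(-1/67087188 + 164/515)/6 = -⅙*11002298317/34549901820 = -11002298317/207299410920 ≈ -0.053074)
1/(S + b(-127)) = 1/(-11002298317/207299410920 - 1/(-1164 + 6*(-127))) = 1/(-11002298317/207299410920 - 1/(-1164 - 762)) = 1/(-11002298317/207299410920 - 1/(-1926)) = 1/(-11002298317/207299410920 - 1*(-1/1926)) = 1/(-11002298317/207299410920 + 1/1926) = 1/(-1165729285979/22181036968440) = -22181036968440/1165729285979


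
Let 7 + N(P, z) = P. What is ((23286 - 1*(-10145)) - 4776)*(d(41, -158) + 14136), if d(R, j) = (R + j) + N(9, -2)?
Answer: 401771755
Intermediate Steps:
N(P, z) = -7 + P
d(R, j) = 2 + R + j (d(R, j) = (R + j) + (-7 + 9) = (R + j) + 2 = 2 + R + j)
((23286 - 1*(-10145)) - 4776)*(d(41, -158) + 14136) = ((23286 - 1*(-10145)) - 4776)*((2 + 41 - 158) + 14136) = ((23286 + 10145) - 4776)*(-115 + 14136) = (33431 - 4776)*14021 = 28655*14021 = 401771755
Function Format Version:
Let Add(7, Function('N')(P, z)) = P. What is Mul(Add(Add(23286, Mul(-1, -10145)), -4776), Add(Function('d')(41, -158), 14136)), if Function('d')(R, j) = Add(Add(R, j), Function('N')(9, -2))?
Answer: 401771755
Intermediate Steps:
Function('N')(P, z) = Add(-7, P)
Function('d')(R, j) = Add(2, R, j) (Function('d')(R, j) = Add(Add(R, j), Add(-7, 9)) = Add(Add(R, j), 2) = Add(2, R, j))
Mul(Add(Add(23286, Mul(-1, -10145)), -4776), Add(Function('d')(41, -158), 14136)) = Mul(Add(Add(23286, Mul(-1, -10145)), -4776), Add(Add(2, 41, -158), 14136)) = Mul(Add(Add(23286, 10145), -4776), Add(-115, 14136)) = Mul(Add(33431, -4776), 14021) = Mul(28655, 14021) = 401771755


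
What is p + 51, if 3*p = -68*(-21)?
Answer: 527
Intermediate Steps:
p = 476 (p = (-68*(-21))/3 = (1/3)*1428 = 476)
p + 51 = 476 + 51 = 527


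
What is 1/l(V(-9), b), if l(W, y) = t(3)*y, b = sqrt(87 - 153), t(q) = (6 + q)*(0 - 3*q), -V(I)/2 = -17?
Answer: I*sqrt(66)/5346 ≈ 0.0015196*I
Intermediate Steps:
V(I) = 34 (V(I) = -2*(-17) = 34)
t(q) = -3*q*(6 + q) (t(q) = (6 + q)*(-3*q) = -3*q*(6 + q))
b = I*sqrt(66) (b = sqrt(-66) = I*sqrt(66) ≈ 8.124*I)
l(W, y) = -81*y (l(W, y) = (-3*3*(6 + 3))*y = (-3*3*9)*y = -81*y)
1/l(V(-9), b) = 1/(-81*I*sqrt(66)) = I*sqrt(66)/5346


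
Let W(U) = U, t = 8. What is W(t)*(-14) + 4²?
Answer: -96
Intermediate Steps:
W(t)*(-14) + 4² = 8*(-14) + 4² = -112 + 16 = -96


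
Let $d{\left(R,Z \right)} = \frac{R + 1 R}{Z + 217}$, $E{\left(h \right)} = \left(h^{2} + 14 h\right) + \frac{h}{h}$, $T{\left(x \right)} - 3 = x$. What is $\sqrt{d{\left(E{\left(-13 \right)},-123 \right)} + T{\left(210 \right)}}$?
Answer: $\frac{3 \sqrt{52217}}{47} \approx 14.586$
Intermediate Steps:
$T{\left(x \right)} = 3 + x$
$E{\left(h \right)} = 1 + h^{2} + 14 h$ ($E{\left(h \right)} = \left(h^{2} + 14 h\right) + 1 = 1 + h^{2} + 14 h$)
$d{\left(R,Z \right)} = \frac{2 R}{217 + Z}$ ($d{\left(R,Z \right)} = \frac{R + R}{217 + Z} = \frac{2 R}{217 + Z}$)
$\sqrt{d{\left(E{\left(-13 \right)},-123 \right)} + T{\left(210 \right)}} = \sqrt{\frac{2 \left(1 + \left(-13\right)^{2} + 14 \left(-13\right)\right)}{217 - 123} + \left(3 + 210\right)} = \sqrt{\frac{2 \left(1 + 169 - 182\right)}{94} + 213} = \sqrt{2 \left(-12\right) \frac{1}{94} + 213} = \sqrt{- \frac{12}{47} + 213} = \sqrt{\frac{9999}{47}} = \frac{3 \sqrt{52217}}{47}$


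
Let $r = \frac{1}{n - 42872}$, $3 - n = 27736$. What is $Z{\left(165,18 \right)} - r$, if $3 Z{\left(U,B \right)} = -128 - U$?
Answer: $- \frac{6895754}{70605} \approx -97.667$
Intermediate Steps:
$n = -27733$ ($n = 3 - 27736 = -27733$)
$Z{\left(U,B \right)} = - \frac{128}{3} - \frac{U}{3}$ ($Z{\left(U,B \right)} = \frac{-128 - U}{3} = - \frac{128}{3} - \frac{U}{3}$)
$r = - \frac{1}{70605}$ ($r = \frac{1}{-27733 - 42872} = \frac{1}{-70605} = - \frac{1}{70605} \approx -1.4163 \cdot 10^{-5}$)
$Z{\left(165,18 \right)} - r = \left(- \frac{128}{3} - 55\right) - - \frac{1}{70605} = \left(- \frac{128}{3} - 55\right) + \frac{1}{70605} = - \frac{293}{3} + \frac{1}{70605} = - \frac{6895754}{70605}$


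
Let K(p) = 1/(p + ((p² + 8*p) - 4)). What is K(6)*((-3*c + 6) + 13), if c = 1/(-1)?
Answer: 11/43 ≈ 0.25581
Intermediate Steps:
c = -1
K(p) = 1/(-4 + p² + 9*p) (K(p) = 1/(p + (-4 + p² + 8*p)) = 1/(-4 + p² + 9*p))
K(6)*((-3*c + 6) + 13) = ((-3*(-1) + 6) + 13)/(-4 + 6² + 9*6) = ((3 + 6) + 13)/(-4 + 36 + 54) = (9 + 13)/86 = (1/86)*22 = 11/43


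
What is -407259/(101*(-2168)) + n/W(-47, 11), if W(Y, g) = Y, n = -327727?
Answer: 71780866909/10291496 ≈ 6974.8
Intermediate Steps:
-407259/(101*(-2168)) + n/W(-47, 11) = -407259/(101*(-2168)) - 327727/(-47) = -407259/(-218968) - 327727*(-1/47) = -407259*(-1/218968) + 327727/47 = 407259/218968 + 327727/47 = 71780866909/10291496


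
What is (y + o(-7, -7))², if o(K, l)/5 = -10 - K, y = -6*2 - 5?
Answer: 1024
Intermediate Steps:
y = -17 (y = -12 - 5 = -17)
o(K, l) = -50 - 5*K (o(K, l) = 5*(-10 - K) = -50 - 5*K)
(y + o(-7, -7))² = (-17 + (-50 - 5*(-7)))² = (-17 + (-50 + 35))² = (-17 - 15)² = (-32)² = 1024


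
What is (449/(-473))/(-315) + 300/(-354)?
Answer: -7423259/8790705 ≈ -0.84444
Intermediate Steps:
(449/(-473))/(-315) + 300/(-354) = (449*(-1/473))*(-1/315) + 300*(-1/354) = -449/473*(-1/315) - 50/59 = 449/148995 - 50/59 = -7423259/8790705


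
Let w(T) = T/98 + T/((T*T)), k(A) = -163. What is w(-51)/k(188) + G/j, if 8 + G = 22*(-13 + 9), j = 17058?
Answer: -5361527/2316118182 ≈ -0.0023149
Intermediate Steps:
w(T) = 1/T + T/98 (w(T) = T*(1/98) + T/(T**2) = T/98 + T/T**2 = T/98 + 1/T = 1/T + T/98)
G = -96 (G = -8 + 22*(-13 + 9) = -8 + 22*(-4) = -8 - 88 = -96)
w(-51)/k(188) + G/j = (1/(-51) + (1/98)*(-51))/(-163) - 96/17058 = (-1/51 - 51/98)*(-1/163) - 96*1/17058 = -2699/4998*(-1/163) - 16/2843 = 2699/814674 - 16/2843 = -5361527/2316118182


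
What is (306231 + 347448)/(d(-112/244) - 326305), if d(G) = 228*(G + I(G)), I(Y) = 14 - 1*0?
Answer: -39874419/19716277 ≈ -2.0224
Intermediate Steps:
I(Y) = 14 (I(Y) = 14 + 0 = 14)
d(G) = 3192 + 228*G (d(G) = 228*(G + 14) = 228*(14 + G) = 3192 + 228*G)
(306231 + 347448)/(d(-112/244) - 326305) = (306231 + 347448)/((3192 + 228*(-112/244)) - 326305) = 653679/((3192 + 228*(-112*1/244)) - 326305) = 653679/((3192 + 228*(-28/61)) - 326305) = 653679/((3192 - 6384/61) - 326305) = 653679/(188328/61 - 326305) = 653679/(-19716277/61) = 653679*(-61/19716277) = -39874419/19716277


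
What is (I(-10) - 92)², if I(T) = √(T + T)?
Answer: 8444 - 368*I*√5 ≈ 8444.0 - 822.87*I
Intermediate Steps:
I(T) = √2*√T (I(T) = √(2*T) = √2*√T)
(I(-10) - 92)² = (√2*√(-10) - 92)² = (√2*(I*√10) - 92)² = (2*I*√5 - 92)² = (-92 + 2*I*√5)²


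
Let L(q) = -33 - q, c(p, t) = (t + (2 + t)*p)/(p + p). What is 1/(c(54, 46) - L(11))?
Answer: 54/3695 ≈ 0.014614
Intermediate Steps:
c(p, t) = (t + p*(2 + t))/(2*p) (c(p, t) = (t + p*(2 + t))/((2*p)) = (t + p*(2 + t))*(1/(2*p)) = (t + p*(2 + t))/(2*p))
1/(c(54, 46) - L(11)) = 1/((1/2)*(46 + 54*(2 + 46))/54 - (-33 - 1*11)) = 1/((1/2)*(1/54)*(46 + 54*48) - (-33 - 11)) = 1/((1/2)*(1/54)*(46 + 2592) - 1*(-44)) = 1/((1/2)*(1/54)*2638 + 44) = 1/(1319/54 + 44) = 1/(3695/54) = 54/3695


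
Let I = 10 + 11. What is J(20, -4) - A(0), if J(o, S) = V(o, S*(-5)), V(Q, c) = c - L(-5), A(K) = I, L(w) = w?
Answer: 4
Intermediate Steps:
I = 21
A(K) = 21
V(Q, c) = 5 + c (V(Q, c) = c - 1*(-5) = c + 5 = 5 + c)
J(o, S) = 5 - 5*S (J(o, S) = 5 + S*(-5) = 5 - 5*S)
J(20, -4) - A(0) = (5 - 5*(-4)) - 1*21 = (5 + 20) - 21 = 25 - 21 = 4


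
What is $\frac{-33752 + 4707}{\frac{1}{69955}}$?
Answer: $-2031842975$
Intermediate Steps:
$\frac{-33752 + 4707}{\frac{1}{69955}} = - 29045 \frac{1}{\frac{1}{69955}} = \left(-29045\right) 69955 = -2031842975$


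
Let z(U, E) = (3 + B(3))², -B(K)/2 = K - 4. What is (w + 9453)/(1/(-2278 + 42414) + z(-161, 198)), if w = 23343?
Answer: 146255584/111489 ≈ 1311.8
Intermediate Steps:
B(K) = 8 - 2*K (B(K) = -2*(K - 4) = -2*(-4 + K) = 8 - 2*K)
z(U, E) = 25 (z(U, E) = (3 + (8 - 2*3))² = (3 + (8 - 6))² = (3 + 2)² = 5² = 25)
(w + 9453)/(1/(-2278 + 42414) + z(-161, 198)) = (23343 + 9453)/(1/(-2278 + 42414) + 25) = 32796/(1/40136 + 25) = 32796/(1003401/40136) = 32796*(40136/1003401) = 146255584/111489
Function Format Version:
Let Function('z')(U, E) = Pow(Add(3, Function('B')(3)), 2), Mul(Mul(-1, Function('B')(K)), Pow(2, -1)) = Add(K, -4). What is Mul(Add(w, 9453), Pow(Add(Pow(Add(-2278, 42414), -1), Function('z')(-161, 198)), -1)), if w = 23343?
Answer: Rational(146255584, 111489) ≈ 1311.8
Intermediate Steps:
Function('B')(K) = Add(8, Mul(-2, K)) (Function('B')(K) = Mul(-2, Add(K, -4)) = Mul(-2, Add(-4, K)) = Add(8, Mul(-2, K)))
Function('z')(U, E) = 25 (Function('z')(U, E) = Pow(Add(3, Add(8, Mul(-2, 3))), 2) = Pow(Add(3, Add(8, -6)), 2) = Pow(Add(3, 2), 2) = Pow(5, 2) = 25)
Mul(Add(w, 9453), Pow(Add(Pow(Add(-2278, 42414), -1), Function('z')(-161, 198)), -1)) = Mul(Add(23343, 9453), Pow(Add(Pow(Add(-2278, 42414), -1), 25), -1)) = Mul(32796, Pow(Add(Pow(40136, -1), 25), -1)) = Mul(32796, Pow(Add(Rational(1, 40136), 25), -1)) = Mul(32796, Pow(Rational(1003401, 40136), -1)) = Mul(32796, Rational(40136, 1003401)) = Rational(146255584, 111489)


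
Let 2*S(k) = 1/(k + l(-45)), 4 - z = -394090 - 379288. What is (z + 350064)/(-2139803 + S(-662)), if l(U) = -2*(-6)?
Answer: -486826600/927247967 ≈ -0.52502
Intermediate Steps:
l(U) = 12
z = 773382 (z = 4 - (-394090 - 379288) = 4 - 1*(-773378) = 4 + 773378 = 773382)
S(k) = 1/(2*(12 + k)) (S(k) = 1/(2*(k + 12)) = 1/(2*(12 + k)))
(z + 350064)/(-2139803 + S(-662)) = (773382 + 350064)/(-2139803 + 1/(2*(12 - 662))) = 1123446/(-2139803 + (1/2)/(-650)) = 1123446/(-2139803 + (1/2)*(-1/650)) = 1123446/(-2139803 - 1/1300) = 1123446/(-2781743901/1300) = 1123446*(-1300/2781743901) = -486826600/927247967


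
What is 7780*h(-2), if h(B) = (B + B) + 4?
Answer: 0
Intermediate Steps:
h(B) = 4 + 2*B (h(B) = 2*B + 4 = 4 + 2*B)
7780*h(-2) = 7780*(4 + 2*(-2)) = 7780*(4 - 4) = 7780*0 = 0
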